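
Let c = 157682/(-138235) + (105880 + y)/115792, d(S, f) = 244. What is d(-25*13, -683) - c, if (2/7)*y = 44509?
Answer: 7775350547943/32013014240 ≈ 242.88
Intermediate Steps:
y = 311563/2 (y = (7/2)*44509 = 311563/2 ≈ 1.5578e+5)
c = 35824926617/32013014240 (c = 157682/(-138235) + (105880 + 311563/2)/115792 = 157682*(-1/138235) + (523323/2)*(1/115792) = -157682/138235 + 523323/231584 = 35824926617/32013014240 ≈ 1.1191)
d(-25*13, -683) - c = 244 - 1*35824926617/32013014240 = 244 - 35824926617/32013014240 = 7775350547943/32013014240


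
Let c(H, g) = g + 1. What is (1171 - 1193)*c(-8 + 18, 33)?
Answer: -748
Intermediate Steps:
c(H, g) = 1 + g
(1171 - 1193)*c(-8 + 18, 33) = (1171 - 1193)*(1 + 33) = -22*34 = -748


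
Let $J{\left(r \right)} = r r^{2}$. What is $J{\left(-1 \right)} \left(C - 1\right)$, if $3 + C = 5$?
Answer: $-1$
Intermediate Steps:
$C = 2$ ($C = -3 + 5 = 2$)
$J{\left(r \right)} = r^{3}$
$J{\left(-1 \right)} \left(C - 1\right) = \left(-1\right)^{3} \left(2 - 1\right) = - (2 - 1) = \left(-1\right) 1 = -1$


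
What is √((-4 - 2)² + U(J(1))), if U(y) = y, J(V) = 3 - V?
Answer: √38 ≈ 6.1644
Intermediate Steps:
√((-4 - 2)² + U(J(1))) = √((-4 - 2)² + (3 - 1*1)) = √((-6)² + (3 - 1)) = √(36 + 2) = √38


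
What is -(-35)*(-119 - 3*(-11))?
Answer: -3010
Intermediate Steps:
-(-35)*(-119 - 3*(-11)) = -(-35)*(-119 + 33) = -(-35)*(-86) = -1*3010 = -3010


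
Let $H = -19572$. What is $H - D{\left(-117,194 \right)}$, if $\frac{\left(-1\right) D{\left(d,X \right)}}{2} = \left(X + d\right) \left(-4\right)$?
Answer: $-20188$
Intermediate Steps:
$D{\left(d,X \right)} = 8 X + 8 d$ ($D{\left(d,X \right)} = - 2 \left(X + d\right) \left(-4\right) = - 2 \left(- 4 X - 4 d\right) = 8 X + 8 d$)
$H - D{\left(-117,194 \right)} = -19572 - \left(8 \cdot 194 + 8 \left(-117\right)\right) = -19572 - \left(1552 - 936\right) = -19572 - 616 = -20188$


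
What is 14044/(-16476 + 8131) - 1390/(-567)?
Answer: 3636602/4731615 ≈ 0.76858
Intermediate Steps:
14044/(-16476 + 8131) - 1390/(-567) = 14044/(-8345) - 1390*(-1/567) = 14044*(-1/8345) + 1390/567 = -14044/8345 + 1390/567 = 3636602/4731615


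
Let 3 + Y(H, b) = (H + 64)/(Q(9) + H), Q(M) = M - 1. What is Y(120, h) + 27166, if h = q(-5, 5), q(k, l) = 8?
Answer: 434631/16 ≈ 27164.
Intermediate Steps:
Q(M) = -1 + M
h = 8
Y(H, b) = -3 + (64 + H)/(8 + H) (Y(H, b) = -3 + (H + 64)/((-1 + 9) + H) = -3 + (64 + H)/(8 + H))
Y(120, h) + 27166 = 2*(20 - 1*120)/(8 + 120) + 27166 = 2*(20 - 120)/128 + 27166 = 2*(1/128)*(-100) + 27166 = -25/16 + 27166 = 434631/16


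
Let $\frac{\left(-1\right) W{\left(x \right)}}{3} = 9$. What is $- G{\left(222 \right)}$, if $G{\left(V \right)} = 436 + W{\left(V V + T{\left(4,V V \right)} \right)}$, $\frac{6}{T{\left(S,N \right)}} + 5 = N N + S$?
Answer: $-409$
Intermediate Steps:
$T{\left(S,N \right)} = \frac{6}{-5 + S + N^{2}}$ ($T{\left(S,N \right)} = \frac{6}{-5 + \left(N N + S\right)} = \frac{6}{-5 + \left(N^{2} + S\right)} = \frac{6}{-5 + \left(S + N^{2}\right)} = \frac{6}{-5 + S + N^{2}}$)
$W{\left(x \right)} = -27$ ($W{\left(x \right)} = \left(-3\right) 9 = -27$)
$G{\left(V \right)} = 409$ ($G{\left(V \right)} = 436 - 27 = 409$)
$- G{\left(222 \right)} = \left(-1\right) 409 = -409$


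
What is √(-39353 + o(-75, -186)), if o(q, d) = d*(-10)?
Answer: I*√37493 ≈ 193.63*I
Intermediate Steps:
o(q, d) = -10*d
√(-39353 + o(-75, -186)) = √(-39353 - 10*(-186)) = √(-39353 + 1860) = √(-37493) = I*√37493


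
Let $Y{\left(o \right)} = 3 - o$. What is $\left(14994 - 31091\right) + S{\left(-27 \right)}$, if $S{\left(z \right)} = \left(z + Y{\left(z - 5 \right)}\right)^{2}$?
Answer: $-16033$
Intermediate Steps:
$S{\left(z \right)} = 64$ ($S{\left(z \right)} = \left(z - \left(-8 + z\right)\right)^{2} = 8^{2} = 64$)
$\left(14994 - 31091\right) + S{\left(-27 \right)} = \left(14994 - 31091\right) + 64 = -16097 + 64 = -16033$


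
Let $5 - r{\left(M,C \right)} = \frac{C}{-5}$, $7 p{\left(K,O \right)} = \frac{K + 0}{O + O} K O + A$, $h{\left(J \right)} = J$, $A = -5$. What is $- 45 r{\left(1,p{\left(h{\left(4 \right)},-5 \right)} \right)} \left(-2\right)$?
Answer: $\frac{3204}{7} \approx 457.71$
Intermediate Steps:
$p{\left(K,O \right)} = - \frac{5}{7} + \frac{K^{2}}{14}$ ($p{\left(K,O \right)} = \frac{\frac{K + 0}{O + O} K O - 5}{7} = \frac{\frac{K}{2 O} K O - 5}{7} = \frac{\frac{K^{2}}{2 O} O - 5}{7} = \frac{\frac{K^{2}}{2} - 5}{7} = \frac{-5 + \frac{K^{2}}{2}}{7} = - \frac{5}{7} + \frac{K^{2}}{14}$)
$r{\left(M,C \right)} = 5 + \frac{C}{5}$ ($r{\left(M,C \right)} = 5 - \frac{C}{-5} = 5 - C \left(- \frac{1}{5}\right) = 5 - - \frac{C}{5} = 5 + \frac{C}{5}$)
$- 45 r{\left(1,p{\left(h{\left(4 \right)},-5 \right)} \right)} \left(-2\right) = - 45 \left(5 + \frac{- \frac{5}{7} + \frac{4^{2}}{14}}{5}\right) \left(-2\right) = - 45 \left(5 + \frac{- \frac{5}{7} + \frac{1}{14} \cdot 16}{5}\right) \left(-2\right) = - 45 \left(5 + \frac{- \frac{5}{7} + \frac{8}{7}}{5}\right) \left(-2\right) = - 45 \left(5 + \frac{1}{5} \cdot \frac{3}{7}\right) \left(-2\right) = - 45 \left(5 + \frac{3}{35}\right) \left(-2\right) = \left(-45\right) \frac{178}{35} \left(-2\right) = \left(- \frac{1602}{7}\right) \left(-2\right) = \frac{3204}{7}$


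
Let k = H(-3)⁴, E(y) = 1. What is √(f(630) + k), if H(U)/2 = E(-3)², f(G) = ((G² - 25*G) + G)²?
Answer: 4*√9109748026 ≈ 3.8178e+5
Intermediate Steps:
f(G) = (G² - 24*G)²
H(U) = 2 (H(U) = 2*1² = 2*1 = 2)
k = 16 (k = 2⁴ = 16)
√(f(630) + k) = √(630²*(-24 + 630)² + 16) = √(396900*606² + 16) = √(396900*367236 + 16) = √(145755968400 + 16) = √145755968416 = 4*√9109748026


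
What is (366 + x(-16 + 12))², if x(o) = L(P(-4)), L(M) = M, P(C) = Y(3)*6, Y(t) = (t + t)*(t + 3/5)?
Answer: 6140484/25 ≈ 2.4562e+5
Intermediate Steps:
Y(t) = 2*t*(⅗ + t) (Y(t) = (2*t)*(t + 3*(⅕)) = (2*t)*(t + ⅗) = (2*t)*(⅗ + t) = 2*t*(⅗ + t))
P(C) = 648/5 (P(C) = ((⅖)*3*(3 + 5*3))*6 = ((⅖)*3*(3 + 15))*6 = ((⅖)*3*18)*6 = (108/5)*6 = 648/5)
x(o) = 648/5
(366 + x(-16 + 12))² = (366 + 648/5)² = (2478/5)² = 6140484/25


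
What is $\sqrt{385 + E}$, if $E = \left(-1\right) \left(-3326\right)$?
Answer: $\sqrt{3711} \approx 60.918$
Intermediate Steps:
$E = 3326$
$\sqrt{385 + E} = \sqrt{385 + 3326} = \sqrt{3711}$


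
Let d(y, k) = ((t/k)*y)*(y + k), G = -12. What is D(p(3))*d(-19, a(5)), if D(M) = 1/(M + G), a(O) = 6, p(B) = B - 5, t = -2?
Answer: 247/42 ≈ 5.8810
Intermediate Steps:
p(B) = -5 + B
D(M) = 1/(-12 + M) (D(M) = 1/(M - 12) = 1/(-12 + M))
d(y, k) = -2*y*(k + y)/k (d(y, k) = ((-2/k)*y)*(y + k) = (-2*y/k)*(k + y) = -2*y*(k + y)/k)
D(p(3))*d(-19, a(5)) = (-2*(-19)*(6 - 19)/6)/(-12 + (-5 + 3)) = (-2*(-19)*⅙*(-13))/(-12 - 2) = -247/3/(-14) = -1/14*(-247/3) = 247/42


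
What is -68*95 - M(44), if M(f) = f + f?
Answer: -6548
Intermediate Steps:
M(f) = 2*f
-68*95 - M(44) = -68*95 - 2*44 = -6460 - 1*88 = -6460 - 88 = -6548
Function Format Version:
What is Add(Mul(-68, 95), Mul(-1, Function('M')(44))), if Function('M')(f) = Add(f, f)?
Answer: -6548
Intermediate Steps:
Function('M')(f) = Mul(2, f)
Add(Mul(-68, 95), Mul(-1, Function('M')(44))) = Add(Mul(-68, 95), Mul(-1, Mul(2, 44))) = Add(-6460, Mul(-1, 88)) = Add(-6460, -88) = -6548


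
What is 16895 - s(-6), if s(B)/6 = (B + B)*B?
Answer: 16463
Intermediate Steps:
s(B) = 12*B² (s(B) = 6*((B + B)*B) = 6*((2*B)*B) = 6*(2*B²) = 12*B²)
16895 - s(-6) = 16895 - 12*(-6)² = 16895 - 12*36 = 16895 - 1*432 = 16895 - 432 = 16463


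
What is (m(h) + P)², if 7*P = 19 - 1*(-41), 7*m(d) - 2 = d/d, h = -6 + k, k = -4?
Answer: 81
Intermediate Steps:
h = -10 (h = -6 - 4 = -10)
m(d) = 3/7 (m(d) = 2/7 + (d/d)/7 = 2/7 + (⅐)*1 = 2/7 + ⅐ = 3/7)
P = 60/7 (P = (19 - 1*(-41))/7 = (19 + 41)/7 = (⅐)*60 = 60/7 ≈ 8.5714)
(m(h) + P)² = (3/7 + 60/7)² = 9² = 81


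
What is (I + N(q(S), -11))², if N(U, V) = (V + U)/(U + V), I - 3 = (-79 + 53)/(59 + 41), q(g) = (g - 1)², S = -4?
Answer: 34969/2500 ≈ 13.988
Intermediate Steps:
q(g) = (-1 + g)²
I = 137/50 (I = 3 + (-79 + 53)/(59 + 41) = 3 - 26/100 = 3 - 26*1/100 = 3 - 13/50 = 137/50 ≈ 2.7400)
N(U, V) = 1 (N(U, V) = (U + V)/(U + V) = 1)
(I + N(q(S), -11))² = (137/50 + 1)² = (187/50)² = 34969/2500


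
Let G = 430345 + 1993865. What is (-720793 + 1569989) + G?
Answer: 3273406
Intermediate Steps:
G = 2424210
(-720793 + 1569989) + G = (-720793 + 1569989) + 2424210 = 849196 + 2424210 = 3273406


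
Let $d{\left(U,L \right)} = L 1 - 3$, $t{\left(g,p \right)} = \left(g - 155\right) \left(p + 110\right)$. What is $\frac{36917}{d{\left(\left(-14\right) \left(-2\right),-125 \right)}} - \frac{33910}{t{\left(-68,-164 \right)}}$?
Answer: $- \frac{224447497}{770688} \approx -291.23$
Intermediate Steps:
$t{\left(g,p \right)} = \left(-155 + g\right) \left(110 + p\right)$
$d{\left(U,L \right)} = -3 + L$ ($d{\left(U,L \right)} = L - 3 = -3 + L$)
$\frac{36917}{d{\left(\left(-14\right) \left(-2\right),-125 \right)}} - \frac{33910}{t{\left(-68,-164 \right)}} = \frac{36917}{-3 - 125} - \frac{33910}{-17050 - -25420 + 110 \left(-68\right) - -11152} = \frac{36917}{-128} - \frac{33910}{-17050 + 25420 - 7480 + 11152} = 36917 \left(- \frac{1}{128}\right) - \frac{33910}{12042} = - \frac{36917}{128} - \frac{16955}{6021} = - \frac{224447497}{770688}$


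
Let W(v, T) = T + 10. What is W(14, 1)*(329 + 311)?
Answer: 7040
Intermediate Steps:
W(v, T) = 10 + T
W(14, 1)*(329 + 311) = (10 + 1)*(329 + 311) = 11*640 = 7040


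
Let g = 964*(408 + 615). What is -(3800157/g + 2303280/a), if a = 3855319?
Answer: -5640749243081/1267335882956 ≈ -4.4509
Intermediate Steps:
g = 986172 (g = 964*1023 = 986172)
-(3800157/g + 2303280/a) = -(3800157/986172 + 2303280/3855319) = -(3800157*(1/986172) + 2303280*(1/3855319)) = -(1266719/328724 + 2303280/3855319) = -1*5640749243081/1267335882956 = -5640749243081/1267335882956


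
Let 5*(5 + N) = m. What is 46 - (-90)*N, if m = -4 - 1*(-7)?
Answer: -350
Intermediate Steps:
m = 3 (m = -4 + 7 = 3)
N = -22/5 (N = -5 + (⅕)*3 = -5 + ⅗ = -22/5 ≈ -4.4000)
46 - (-90)*N = 46 - (-90)*(-22)/5 = 46 - 18*22 = 46 - 396 = -350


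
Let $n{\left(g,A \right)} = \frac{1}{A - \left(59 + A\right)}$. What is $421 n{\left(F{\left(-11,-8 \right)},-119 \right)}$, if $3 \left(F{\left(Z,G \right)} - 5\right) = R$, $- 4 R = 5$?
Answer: $- \frac{421}{59} \approx -7.1356$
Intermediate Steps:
$R = - \frac{5}{4}$ ($R = \left(- \frac{1}{4}\right) 5 = - \frac{5}{4} \approx -1.25$)
$F{\left(Z,G \right)} = \frac{55}{12}$ ($F{\left(Z,G \right)} = 5 + \frac{1}{3} \left(- \frac{5}{4}\right) = 5 - \frac{5}{12} = \frac{55}{12}$)
$n{\left(g,A \right)} = - \frac{1}{59}$ ($n{\left(g,A \right)} = \frac{1}{-59} = - \frac{1}{59}$)
$421 n{\left(F{\left(-11,-8 \right)},-119 \right)} = 421 \left(- \frac{1}{59}\right) = - \frac{421}{59}$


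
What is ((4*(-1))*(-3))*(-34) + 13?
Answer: -395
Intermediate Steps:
((4*(-1))*(-3))*(-34) + 13 = -4*(-3)*(-34) + 13 = 12*(-34) + 13 = -408 + 13 = -395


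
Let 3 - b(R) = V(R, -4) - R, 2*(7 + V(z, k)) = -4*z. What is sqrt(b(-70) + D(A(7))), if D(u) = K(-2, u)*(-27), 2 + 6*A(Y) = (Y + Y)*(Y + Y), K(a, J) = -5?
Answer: I*sqrt(65) ≈ 8.0623*I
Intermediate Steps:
V(z, k) = -7 - 2*z (V(z, k) = -7 + (-4*z)/2 = -7 - 2*z)
A(Y) = -1/3 + 2*Y**2/3 (A(Y) = -1/3 + ((Y + Y)*(Y + Y))/6 = -1/3 + ((2*Y)*(2*Y))/6 = -1/3 + (4*Y**2)/6 = -1/3 + 2*Y**2/3)
D(u) = 135 (D(u) = -5*(-27) = 135)
b(R) = 10 + 3*R (b(R) = 3 - ((-7 - 2*R) - R) = 3 - (-7 - 3*R) = 3 + (7 + 3*R) = 10 + 3*R)
sqrt(b(-70) + D(A(7))) = sqrt((10 + 3*(-70)) + 135) = sqrt((10 - 210) + 135) = sqrt(-200 + 135) = sqrt(-65) = I*sqrt(65)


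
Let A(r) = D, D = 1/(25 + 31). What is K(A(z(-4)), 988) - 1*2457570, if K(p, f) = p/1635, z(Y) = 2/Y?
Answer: -225015109199/91560 ≈ -2.4576e+6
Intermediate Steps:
D = 1/56 ≈ 0.017857
A(r) = 1/56
K(p, f) = p/1635 (K(p, f) = p*(1/1635) = p/1635)
K(A(z(-4)), 988) - 1*2457570 = (1/1635)*(1/56) - 1*2457570 = 1/91560 - 2457570 = -225015109199/91560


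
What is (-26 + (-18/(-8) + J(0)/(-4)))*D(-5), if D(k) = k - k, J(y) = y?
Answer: 0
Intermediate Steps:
D(k) = 0
(-26 + (-18/(-8) + J(0)/(-4)))*D(-5) = (-26 + (-18/(-8) + 0/(-4)))*0 = (-26 + (-18*(-⅛) + 0*(-¼)))*0 = (-26 + (9/4 + 0))*0 = (-26 + 9/4)*0 = -95/4*0 = 0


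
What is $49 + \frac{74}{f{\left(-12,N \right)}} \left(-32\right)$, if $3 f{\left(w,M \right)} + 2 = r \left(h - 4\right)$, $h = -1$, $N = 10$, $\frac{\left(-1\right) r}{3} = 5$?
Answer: $- \frac{3527}{73} \approx -48.315$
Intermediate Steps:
$r = -15$ ($r = \left(-3\right) 5 = -15$)
$f{\left(w,M \right)} = \frac{73}{3}$ ($f{\left(w,M \right)} = - \frac{2}{3} + \frac{\left(-15\right) \left(-1 - 4\right)}{3} = - \frac{2}{3} + \frac{\left(-15\right) \left(-5\right)}{3} = - \frac{2}{3} + \frac{1}{3} \cdot 75 = - \frac{2}{3} + 25 = \frac{73}{3}$)
$49 + \frac{74}{f{\left(-12,N \right)}} \left(-32\right) = 49 + \frac{74}{\frac{73}{3}} \left(-32\right) = 49 + 74 \cdot \frac{3}{73} \left(-32\right) = 49 + \frac{222}{73} \left(-32\right) = 49 - \frac{7104}{73} = - \frac{3527}{73}$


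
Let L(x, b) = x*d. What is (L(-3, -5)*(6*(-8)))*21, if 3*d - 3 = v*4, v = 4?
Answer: 19152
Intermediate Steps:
d = 19/3 (d = 1 + (4*4)/3 = 1 + (⅓)*16 = 1 + 16/3 = 19/3 ≈ 6.3333)
L(x, b) = 19*x/3 (L(x, b) = x*(19/3) = 19*x/3)
(L(-3, -5)*(6*(-8)))*21 = (((19/3)*(-3))*(6*(-8)))*21 = -19*(-48)*21 = 912*21 = 19152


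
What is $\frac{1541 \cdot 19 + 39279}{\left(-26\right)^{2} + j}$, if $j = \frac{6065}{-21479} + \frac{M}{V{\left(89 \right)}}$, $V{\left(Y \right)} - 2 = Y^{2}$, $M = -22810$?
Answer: $\frac{1666724477898}{16357488301} \approx 101.89$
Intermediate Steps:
$V{\left(Y \right)} = 2 + Y^{2}$
$j = - \frac{537988985}{170178117}$ ($j = \frac{6065}{-21479} - \frac{22810}{2 + 89^{2}} = 6065 \left(- \frac{1}{21479}\right) - \frac{22810}{2 + 7921} = - \frac{6065}{21479} - \frac{22810}{7923} = - \frac{537988985}{170178117} \approx -3.1613$)
$\frac{1541 \cdot 19 + 39279}{\left(-26\right)^{2} + j} = \frac{1541 \cdot 19 + 39279}{\left(-26\right)^{2} - \frac{537988985}{170178117}} = \frac{29279 + 39279}{676 - \frac{537988985}{170178117}} = \frac{68558}{\frac{114502418107}{170178117}} = 68558 \cdot \frac{170178117}{114502418107} = \frac{1666724477898}{16357488301}$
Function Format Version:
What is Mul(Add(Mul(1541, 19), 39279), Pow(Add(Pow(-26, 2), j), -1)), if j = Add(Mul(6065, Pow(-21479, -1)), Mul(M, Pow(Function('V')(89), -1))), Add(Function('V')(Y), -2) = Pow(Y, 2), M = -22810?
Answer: Rational(1666724477898, 16357488301) ≈ 101.89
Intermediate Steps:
Function('V')(Y) = Add(2, Pow(Y, 2))
j = Rational(-537988985, 170178117) (j = Add(Mul(6065, Pow(-21479, -1)), Mul(-22810, Pow(Add(2, Pow(89, 2)), -1))) = Add(Mul(6065, Rational(-1, 21479)), Mul(-22810, Pow(Add(2, 7921), -1))) = Add(Rational(-6065, 21479), Mul(-22810, Pow(7923, -1))) = Add(Rational(-6065, 21479), Mul(-22810, Rational(1, 7923))) = Add(Rational(-6065, 21479), Rational(-22810, 7923)) = Rational(-537988985, 170178117) ≈ -3.1613)
Mul(Add(Mul(1541, 19), 39279), Pow(Add(Pow(-26, 2), j), -1)) = Mul(Add(Mul(1541, 19), 39279), Pow(Add(Pow(-26, 2), Rational(-537988985, 170178117)), -1)) = Mul(Add(29279, 39279), Pow(Add(676, Rational(-537988985, 170178117)), -1)) = Mul(68558, Pow(Rational(114502418107, 170178117), -1)) = Mul(68558, Rational(170178117, 114502418107)) = Rational(1666724477898, 16357488301)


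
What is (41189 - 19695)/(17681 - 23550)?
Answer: -21494/5869 ≈ -3.6623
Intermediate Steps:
(41189 - 19695)/(17681 - 23550) = 21494/(-5869) = 21494*(-1/5869) = -21494/5869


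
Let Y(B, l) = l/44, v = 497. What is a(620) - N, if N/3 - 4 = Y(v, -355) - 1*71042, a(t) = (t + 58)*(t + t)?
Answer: 46369761/44 ≈ 1.0539e+6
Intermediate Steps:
Y(B, l) = l/44 (Y(B, l) = l*(1/44) = l/44)
a(t) = 2*t*(58 + t) (a(t) = (58 + t)*(2*t) = 2*t*(58 + t))
N = -9378081/44 (N = 12 + 3*((1/44)*(-355) - 1*71042) = 12 + 3*(-355/44 - 71042) = 12 + 3*(-3126203/44) = 12 - 9378609/44 = -9378081/44 ≈ -2.1314e+5)
a(620) - N = 2*620*(58 + 620) - 1*(-9378081/44) = 2*620*678 + 9378081/44 = 840720 + 9378081/44 = 46369761/44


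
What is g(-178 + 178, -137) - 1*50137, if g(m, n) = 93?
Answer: -50044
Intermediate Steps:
g(-178 + 178, -137) - 1*50137 = 93 - 1*50137 = 93 - 50137 = -50044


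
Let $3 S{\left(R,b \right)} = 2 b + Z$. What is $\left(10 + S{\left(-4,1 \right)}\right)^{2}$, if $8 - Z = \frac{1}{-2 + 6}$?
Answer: $\frac{2809}{16} \approx 175.56$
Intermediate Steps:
$Z = \frac{31}{4}$ ($Z = 8 - \frac{1}{-2 + 6} = 8 - \frac{1}{4} = \frac{31}{4} \approx 7.75$)
$S{\left(R,b \right)} = \frac{31}{12} + \frac{2 b}{3}$ ($S{\left(R,b \right)} = \frac{2 b + \frac{31}{4}}{3} = \frac{\frac{31}{4} + 2 b}{3} = \frac{31}{12} + \frac{2 b}{3}$)
$\left(10 + S{\left(-4,1 \right)}\right)^{2} = \left(10 + \left(\frac{31}{12} + \frac{2}{3} \cdot 1\right)\right)^{2} = \left(10 + \left(\frac{31}{12} + \frac{2}{3}\right)\right)^{2} = \left(10 + \frac{13}{4}\right)^{2} = \left(\frac{53}{4}\right)^{2} = \frac{2809}{16}$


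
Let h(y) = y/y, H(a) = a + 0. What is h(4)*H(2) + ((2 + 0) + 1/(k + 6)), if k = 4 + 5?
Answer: 61/15 ≈ 4.0667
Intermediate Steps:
k = 9
H(a) = a
h(y) = 1
h(4)*H(2) + ((2 + 0) + 1/(k + 6)) = 1*2 + ((2 + 0) + 1/(9 + 6)) = 2 + (2 + 1/15) = 2 + 31/15 = 61/15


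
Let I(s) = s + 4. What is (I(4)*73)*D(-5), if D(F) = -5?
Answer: -2920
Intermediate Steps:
I(s) = 4 + s
(I(4)*73)*D(-5) = ((4 + 4)*73)*(-5) = (8*73)*(-5) = 584*(-5) = -2920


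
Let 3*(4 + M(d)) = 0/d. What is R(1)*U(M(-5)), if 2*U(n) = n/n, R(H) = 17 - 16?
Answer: 1/2 ≈ 0.50000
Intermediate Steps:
M(d) = -4 (M(d) = -4 + (0/d)/3 = -4 + (1/3)*0 = -4 + 0 = -4)
R(H) = 1
U(n) = 1/2 (U(n) = (n/n)/2 = (1/2)*1 = 1/2)
R(1)*U(M(-5)) = 1*(1/2) = 1/2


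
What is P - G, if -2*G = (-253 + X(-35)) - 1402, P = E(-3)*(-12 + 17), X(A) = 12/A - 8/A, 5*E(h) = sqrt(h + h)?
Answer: -57929/70 + I*sqrt(6) ≈ -827.56 + 2.4495*I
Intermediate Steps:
E(h) = sqrt(2)*sqrt(h)/5 (E(h) = sqrt(h + h)/5 = sqrt(2*h)/5 = (sqrt(2)*sqrt(h))/5 = sqrt(2)*sqrt(h)/5)
X(A) = 4/A
P = I*sqrt(6) (P = (sqrt(2)*sqrt(-3)/5)*(-12 + 17) = (sqrt(2)*(I*sqrt(3))/5)*5 = (I*sqrt(6)/5)*5 = I*sqrt(6) ≈ 2.4495*I)
G = 57929/70 (G = -((-253 + 4/(-35)) - 1402)/2 = -((-253 + 4*(-1/35)) - 1402)/2 = -((-253 - 4/35) - 1402)/2 = -(-8859/35 - 1402)/2 = -1/2*(-57929/35) = 57929/70 ≈ 827.56)
P - G = I*sqrt(6) - 1*57929/70 = I*sqrt(6) - 57929/70 = -57929/70 + I*sqrt(6)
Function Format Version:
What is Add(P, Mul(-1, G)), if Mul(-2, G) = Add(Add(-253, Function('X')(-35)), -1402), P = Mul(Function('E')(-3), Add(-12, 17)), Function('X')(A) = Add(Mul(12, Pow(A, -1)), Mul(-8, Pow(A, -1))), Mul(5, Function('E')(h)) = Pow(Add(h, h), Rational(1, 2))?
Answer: Add(Rational(-57929, 70), Mul(I, Pow(6, Rational(1, 2)))) ≈ Add(-827.56, Mul(2.4495, I))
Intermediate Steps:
Function('E')(h) = Mul(Rational(1, 5), Pow(2, Rational(1, 2)), Pow(h, Rational(1, 2))) (Function('E')(h) = Mul(Rational(1, 5), Pow(Add(h, h), Rational(1, 2))) = Mul(Rational(1, 5), Pow(Mul(2, h), Rational(1, 2))) = Mul(Rational(1, 5), Mul(Pow(2, Rational(1, 2)), Pow(h, Rational(1, 2)))) = Mul(Rational(1, 5), Pow(2, Rational(1, 2)), Pow(h, Rational(1, 2))))
Function('X')(A) = Mul(4, Pow(A, -1))
P = Mul(I, Pow(6, Rational(1, 2))) (P = Mul(Mul(Rational(1, 5), Pow(2, Rational(1, 2)), Pow(-3, Rational(1, 2))), Add(-12, 17)) = Mul(Mul(Rational(1, 5), Pow(2, Rational(1, 2)), Mul(I, Pow(3, Rational(1, 2)))), 5) = Mul(Mul(Rational(1, 5), I, Pow(6, Rational(1, 2))), 5) = Mul(I, Pow(6, Rational(1, 2))) ≈ Mul(2.4495, I))
G = Rational(57929, 70) (G = Mul(Rational(-1, 2), Add(Add(-253, Mul(4, Pow(-35, -1))), -1402)) = Mul(Rational(-1, 2), Add(Add(-253, Mul(4, Rational(-1, 35))), -1402)) = Mul(Rational(-1, 2), Add(Add(-253, Rational(-4, 35)), -1402)) = Mul(Rational(-1, 2), Add(Rational(-8859, 35), -1402)) = Mul(Rational(-1, 2), Rational(-57929, 35)) = Rational(57929, 70) ≈ 827.56)
Add(P, Mul(-1, G)) = Add(Mul(I, Pow(6, Rational(1, 2))), Mul(-1, Rational(57929, 70))) = Add(Mul(I, Pow(6, Rational(1, 2))), Rational(-57929, 70)) = Add(Rational(-57929, 70), Mul(I, Pow(6, Rational(1, 2))))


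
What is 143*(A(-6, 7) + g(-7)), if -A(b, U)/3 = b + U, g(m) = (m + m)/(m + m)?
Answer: -286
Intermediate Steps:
g(m) = 1 (g(m) = (2*m)/((2*m)) = (2*m)*(1/(2*m)) = 1)
A(b, U) = -3*U - 3*b (A(b, U) = -3*(b + U) = -3*(U + b) = -3*U - 3*b)
143*(A(-6, 7) + g(-7)) = 143*((-3*7 - 3*(-6)) + 1) = 143*((-21 + 18) + 1) = 143*(-3 + 1) = 143*(-2) = -286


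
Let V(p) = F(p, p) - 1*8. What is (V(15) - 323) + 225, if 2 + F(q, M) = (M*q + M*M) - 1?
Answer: 341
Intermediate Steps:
F(q, M) = -3 + M**2 + M*q (F(q, M) = -2 + ((M*q + M*M) - 1) = -2 + ((M*q + M**2) - 1) = -2 + ((M**2 + M*q) - 1) = -2 + (-1 + M**2 + M*q) = -3 + M**2 + M*q)
V(p) = -11 + 2*p**2 (V(p) = (-3 + p**2 + p*p) - 1*8 = (-3 + p**2 + p**2) - 8 = (-3 + 2*p**2) - 8 = -11 + 2*p**2)
(V(15) - 323) + 225 = ((-11 + 2*15**2) - 323) + 225 = ((-11 + 2*225) - 323) + 225 = ((-11 + 450) - 323) + 225 = (439 - 323) + 225 = 116 + 225 = 341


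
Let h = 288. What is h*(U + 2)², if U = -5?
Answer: 2592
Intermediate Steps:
h*(U + 2)² = 288*(-5 + 2)² = 288*(-3)² = 288*9 = 2592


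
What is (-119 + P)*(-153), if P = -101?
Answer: 33660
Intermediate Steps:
(-119 + P)*(-153) = (-119 - 101)*(-153) = -220*(-153) = 33660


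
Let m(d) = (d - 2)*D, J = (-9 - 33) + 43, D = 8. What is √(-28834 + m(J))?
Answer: I*√28842 ≈ 169.83*I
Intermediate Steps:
J = 1 (J = -42 + 43 = 1)
m(d) = -16 + 8*d (m(d) = (d - 2)*8 = (-2 + d)*8 = -16 + 8*d)
√(-28834 + m(J)) = √(-28834 + (-16 + 8*1)) = √(-28834 + (-16 + 8)) = √(-28834 - 8) = √(-28842) = I*√28842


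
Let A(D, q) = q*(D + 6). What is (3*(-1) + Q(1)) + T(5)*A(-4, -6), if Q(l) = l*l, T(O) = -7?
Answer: 82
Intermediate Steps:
A(D, q) = q*(6 + D)
Q(l) = l**2
(3*(-1) + Q(1)) + T(5)*A(-4, -6) = (3*(-1) + 1**2) - (-42)*(6 - 4) = (-3 + 1) - (-42)*2 = -2 - 7*(-12) = -2 + 84 = 82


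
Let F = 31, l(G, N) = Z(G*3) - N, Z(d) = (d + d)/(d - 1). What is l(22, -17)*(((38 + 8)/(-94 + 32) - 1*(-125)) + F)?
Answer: 5953681/2015 ≈ 2954.7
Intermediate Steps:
Z(d) = 2*d/(-1 + d) (Z(d) = (2*d)/(-1 + d) = 2*d/(-1 + d))
l(G, N) = -N + 6*G/(-1 + 3*G) (l(G, N) = 2*(G*3)/(-1 + G*3) - N = 2*(3*G)/(-1 + 3*G) - N = 6*G/(-1 + 3*G) - N = -N + 6*G/(-1 + 3*G))
l(22, -17)*(((38 + 8)/(-94 + 32) - 1*(-125)) + F) = ((6*22 - 1*(-17)*(-1 + 3*22))/(-1 + 3*22))*(((38 + 8)/(-94 + 32) - 1*(-125)) + 31) = ((132 - 1*(-17)*(-1 + 66))/(-1 + 66))*((46/(-62) + 125) + 31) = ((132 - 1*(-17)*65)/65)*((46*(-1/62) + 125) + 31) = ((132 + 1105)/65)*((-23/31 + 125) + 31) = ((1/65)*1237)*(3852/31 + 31) = (1237/65)*(4813/31) = 5953681/2015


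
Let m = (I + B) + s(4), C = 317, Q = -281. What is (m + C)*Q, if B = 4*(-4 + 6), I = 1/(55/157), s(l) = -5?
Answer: -4989717/55 ≈ -90722.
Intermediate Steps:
I = 157/55 (I = 1/(55*(1/157)) = 1/(55/157) = 157/55 ≈ 2.8545)
B = 8 (B = 4*2 = 8)
m = 322/55 (m = (157/55 + 8) - 5 = 597/55 - 5 = 322/55 ≈ 5.8545)
(m + C)*Q = (322/55 + 317)*(-281) = (17757/55)*(-281) = -4989717/55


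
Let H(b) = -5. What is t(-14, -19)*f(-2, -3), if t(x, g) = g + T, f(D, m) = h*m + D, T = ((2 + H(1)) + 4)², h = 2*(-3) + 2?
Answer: -180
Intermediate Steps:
h = -4 (h = -6 + 2 = -4)
T = 1 (T = ((2 - 5) + 4)² = (-3 + 4)² = 1² = 1)
f(D, m) = D - 4*m (f(D, m) = -4*m + D = D - 4*m)
t(x, g) = 1 + g (t(x, g) = g + 1 = 1 + g)
t(-14, -19)*f(-2, -3) = (1 - 19)*(-2 - 4*(-3)) = -18*(-2 + 12) = -18*10 = -180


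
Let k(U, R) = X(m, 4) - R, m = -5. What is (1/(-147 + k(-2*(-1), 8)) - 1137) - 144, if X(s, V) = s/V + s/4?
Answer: -403517/315 ≈ -1281.0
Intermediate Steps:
X(s, V) = s/4 + s/V (X(s, V) = s/V + s*(1/4) = s/V + s/4 = s/4 + s/V)
k(U, R) = -5/2 - R (k(U, R) = ((1/4)*(-5) - 5/4) - R = (-5/4 - 5*1/4) - R = (-5/4 - 5/4) - R = -5/2 - R)
(1/(-147 + k(-2*(-1), 8)) - 1137) - 144 = (1/(-147 + (-5/2 - 1*8)) - 1137) - 144 = (1/(-147 + (-5/2 - 8)) - 1137) - 144 = (1/(-147 - 21/2) - 1137) - 144 = (1/(-315/2) - 1137) - 144 = (-2/315 - 1137) - 144 = -358157/315 - 144 = -403517/315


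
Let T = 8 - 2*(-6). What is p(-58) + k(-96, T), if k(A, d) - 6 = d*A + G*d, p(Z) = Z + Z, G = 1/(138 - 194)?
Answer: -28425/14 ≈ -2030.4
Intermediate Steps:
G = -1/56 (G = 1/(-56) = -1/56 ≈ -0.017857)
p(Z) = 2*Z
T = 20 (T = 8 + 12 = 20)
k(A, d) = 6 - d/56 + A*d (k(A, d) = 6 + (d*A - d/56) = 6 + (A*d - d/56) = 6 + (-d/56 + A*d) = 6 - d/56 + A*d)
p(-58) + k(-96, T) = 2*(-58) + (6 - 1/56*20 - 96*20) = -116 + (6 - 5/14 - 1920) = -116 - 26801/14 = -28425/14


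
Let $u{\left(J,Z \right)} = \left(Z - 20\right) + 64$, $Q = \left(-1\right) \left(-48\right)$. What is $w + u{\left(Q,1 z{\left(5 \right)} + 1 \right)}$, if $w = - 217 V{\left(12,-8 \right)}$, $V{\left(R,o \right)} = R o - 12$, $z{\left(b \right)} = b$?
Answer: $23486$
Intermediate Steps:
$Q = 48$
$V{\left(R,o \right)} = -12 + R o$
$u{\left(J,Z \right)} = 44 + Z$ ($u{\left(J,Z \right)} = \left(Z - 20\right) + 64 = \left(-20 + Z\right) + 64 = 44 + Z$)
$w = 23436$ ($w = - 217 \left(-12 + 12 \left(-8\right)\right) = - 217 \left(-12 - 96\right) = \left(-217\right) \left(-108\right) = 23436$)
$w + u{\left(Q,1 z{\left(5 \right)} + 1 \right)} = 23436 + \left(44 + \left(1 \cdot 5 + 1\right)\right) = 23436 + \left(44 + \left(5 + 1\right)\right) = 23436 + \left(44 + 6\right) = 23436 + 50 = 23486$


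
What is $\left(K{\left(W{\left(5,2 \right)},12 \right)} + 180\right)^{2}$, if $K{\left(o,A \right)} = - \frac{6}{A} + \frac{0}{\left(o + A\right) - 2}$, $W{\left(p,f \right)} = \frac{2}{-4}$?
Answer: $\frac{128881}{4} \approx 32220.0$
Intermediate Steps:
$W{\left(p,f \right)} = - \frac{1}{2}$ ($W{\left(p,f \right)} = 2 \left(- \frac{1}{4}\right) = - \frac{1}{2}$)
$K{\left(o,A \right)} = - \frac{6}{A}$ ($K{\left(o,A \right)} = - \frac{6}{A} + \frac{0}{\left(A + o\right) - 2} = - \frac{6}{A} + \frac{0}{-2 + A + o} = - \frac{6}{A} + 0 = - \frac{6}{A}$)
$\left(K{\left(W{\left(5,2 \right)},12 \right)} + 180\right)^{2} = \left(- \frac{6}{12} + 180\right)^{2} = \left(\left(-6\right) \frac{1}{12} + 180\right)^{2} = \left(- \frac{1}{2} + 180\right)^{2} = \left(\frac{359}{2}\right)^{2} = \frac{128881}{4}$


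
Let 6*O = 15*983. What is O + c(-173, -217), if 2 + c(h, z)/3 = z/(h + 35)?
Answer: 56493/23 ≈ 2456.2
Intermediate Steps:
O = 4915/2 (O = (15*983)/6 = (⅙)*14745 = 4915/2 ≈ 2457.5)
c(h, z) = -6 + 3*z/(35 + h) (c(h, z) = -6 + 3*(z/(h + 35)) = -6 + 3*(z/(35 + h)) = -6 + 3*z/(35 + h))
O + c(-173, -217) = 4915/2 + 3*(-70 - 217 - 2*(-173))/(35 - 173) = 4915/2 + 3*(-70 - 217 + 346)/(-138) = 4915/2 + 3*(-1/138)*59 = 4915/2 - 59/46 = 56493/23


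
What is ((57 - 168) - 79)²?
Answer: 36100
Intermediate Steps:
((57 - 168) - 79)² = (-111 - 79)² = (-190)² = 36100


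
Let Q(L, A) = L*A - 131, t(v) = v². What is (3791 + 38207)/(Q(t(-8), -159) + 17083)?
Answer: 1909/308 ≈ 6.1981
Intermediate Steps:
Q(L, A) = -131 + A*L (Q(L, A) = A*L - 131 = -131 + A*L)
(3791 + 38207)/(Q(t(-8), -159) + 17083) = (3791 + 38207)/((-131 - 159*(-8)²) + 17083) = 41998/((-131 - 159*64) + 17083) = 41998/((-131 - 10176) + 17083) = 41998/(-10307 + 17083) = 41998/6776 = 41998*(1/6776) = 1909/308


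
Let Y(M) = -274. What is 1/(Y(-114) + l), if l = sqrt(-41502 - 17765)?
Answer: -274/134343 - I*sqrt(59267)/134343 ≈ -0.0020396 - 0.0018121*I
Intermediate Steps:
l = I*sqrt(59267) (l = sqrt(-59267) = I*sqrt(59267) ≈ 243.45*I)
1/(Y(-114) + l) = 1/(-274 + I*sqrt(59267))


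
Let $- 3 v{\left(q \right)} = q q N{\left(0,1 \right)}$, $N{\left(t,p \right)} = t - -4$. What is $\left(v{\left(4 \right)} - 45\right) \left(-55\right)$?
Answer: $\frac{10945}{3} \approx 3648.3$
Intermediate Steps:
$N{\left(t,p \right)} = 4 + t$ ($N{\left(t,p \right)} = t + 4 = 4 + t$)
$v{\left(q \right)} = - \frac{4 q^{2}}{3}$ ($v{\left(q \right)} = - \frac{q q \left(4 + 0\right)}{3} = - \frac{q^{2} \cdot 4}{3} = - \frac{4 q^{2}}{3}$)
$\left(v{\left(4 \right)} - 45\right) \left(-55\right) = \left(- \frac{4 \cdot 4^{2}}{3} - 45\right) \left(-55\right) = \left(\left(- \frac{4}{3}\right) 16 - 45\right) \left(-55\right) = \left(- \frac{64}{3} - 45\right) \left(-55\right) = \left(- \frac{199}{3}\right) \left(-55\right) = \frac{10945}{3}$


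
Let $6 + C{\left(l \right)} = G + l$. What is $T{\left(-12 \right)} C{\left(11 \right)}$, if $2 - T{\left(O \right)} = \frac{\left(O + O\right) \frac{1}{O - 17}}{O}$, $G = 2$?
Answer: $\frac{420}{29} \approx 14.483$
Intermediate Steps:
$C{\left(l \right)} = -4 + l$ ($C{\left(l \right)} = -6 + \left(2 + l\right) = -4 + l$)
$T{\left(O \right)} = 2 - \frac{2}{-17 + O}$ ($T{\left(O \right)} = 2 - \frac{\left(O + O\right) \frac{1}{O - 17}}{O} = 2 - \frac{2 O \frac{1}{-17 + O}}{O} = 2 - \frac{2}{-17 + O}$)
$T{\left(-12 \right)} C{\left(11 \right)} = \frac{2 \left(-18 - 12\right)}{-17 - 12} \left(-4 + 11\right) = 2 \frac{1}{-29} \left(-30\right) 7 = 2 \left(- \frac{1}{29}\right) \left(-30\right) 7 = \frac{60}{29} \cdot 7 = \frac{420}{29}$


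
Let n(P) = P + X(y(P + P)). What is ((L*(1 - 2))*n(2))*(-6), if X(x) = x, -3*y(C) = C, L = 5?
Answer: 20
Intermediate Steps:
y(C) = -C/3
n(P) = P/3 (n(P) = P - (P + P)/3 = P - 2*P/3 = P/3)
((L*(1 - 2))*n(2))*(-6) = ((5*(1 - 2))*((1/3)*2))*(-6) = ((5*(-1))*(2/3))*(-6) = -5*2/3*(-6) = -10/3*(-6) = 20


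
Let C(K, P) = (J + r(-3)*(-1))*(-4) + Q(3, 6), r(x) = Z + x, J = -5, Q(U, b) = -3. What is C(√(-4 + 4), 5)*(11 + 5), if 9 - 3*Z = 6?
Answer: 144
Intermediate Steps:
Z = 1 (Z = 3 - ⅓*6 = 3 - 2 = 1)
r(x) = 1 + x
C(K, P) = 9 (C(K, P) = (-5 + (1 - 3)*(-1))*(-4) - 3 = (-5 - 2*(-1))*(-4) - 3 = (-5 + 2)*(-4) - 3 = -3*(-4) - 3 = 12 - 3 = 9)
C(√(-4 + 4), 5)*(11 + 5) = 9*(11 + 5) = 9*16 = 144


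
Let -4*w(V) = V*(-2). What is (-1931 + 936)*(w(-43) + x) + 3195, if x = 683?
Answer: -1309995/2 ≈ -6.5500e+5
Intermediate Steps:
w(V) = V/2 (w(V) = -V*(-2)/4 = -(-1)*V/2 = V/2)
(-1931 + 936)*(w(-43) + x) + 3195 = (-1931 + 936)*((½)*(-43) + 683) + 3195 = -995*(-43/2 + 683) + 3195 = -995*1323/2 + 3195 = -1316385/2 + 3195 = -1309995/2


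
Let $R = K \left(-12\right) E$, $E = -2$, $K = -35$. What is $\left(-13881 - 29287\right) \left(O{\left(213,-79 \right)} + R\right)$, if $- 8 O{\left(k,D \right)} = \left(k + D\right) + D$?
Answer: $36557900$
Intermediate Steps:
$O{\left(k,D \right)} = - \frac{D}{4} - \frac{k}{8}$ ($O{\left(k,D \right)} = - \frac{\left(k + D\right) + D}{8} = - \frac{\left(D + k\right) + D}{8} = - \frac{k + 2 D}{8} = - \frac{D}{4} - \frac{k}{8}$)
$R = -840$ ($R = \left(-35\right) \left(-12\right) \left(-2\right) = 420 \left(-2\right) = -840$)
$\left(-13881 - 29287\right) \left(O{\left(213,-79 \right)} + R\right) = \left(-13881 - 29287\right) \left(\left(\left(- \frac{1}{4}\right) \left(-79\right) - \frac{213}{8}\right) - 840\right) = - 43168 \left(\left(\frac{79}{4} - \frac{213}{8}\right) - 840\right) = - 43168 \left(- \frac{55}{8} - 840\right) = \left(-43168\right) \left(- \frac{6775}{8}\right) = 36557900$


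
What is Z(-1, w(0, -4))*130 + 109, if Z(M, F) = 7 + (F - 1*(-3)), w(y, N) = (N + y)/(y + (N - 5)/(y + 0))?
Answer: 1409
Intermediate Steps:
w(y, N) = (N + y)/(y + (-5 + N)/y)
Z(M, F) = 10 + F (Z(M, F) = 7 + (F + 3) = 7 + (3 + F) = 10 + F)
Z(-1, w(0, -4))*130 + 109 = (10 + 0*(-4 + 0)/(-5 - 4 + 0²))*130 + 109 = (10 + 0*(-4)/(-5 - 4 + 0))*130 + 109 = (10 + 0*(-4)/(-9))*130 + 109 = (10 + 0*(-⅑)*(-4))*130 + 109 = (10 + 0)*130 + 109 = 10*130 + 109 = 1300 + 109 = 1409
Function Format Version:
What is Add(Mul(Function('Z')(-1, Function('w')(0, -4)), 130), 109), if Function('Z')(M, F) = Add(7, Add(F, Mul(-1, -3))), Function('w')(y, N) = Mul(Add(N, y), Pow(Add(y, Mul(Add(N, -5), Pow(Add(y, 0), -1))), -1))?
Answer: 1409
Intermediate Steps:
Function('w')(y, N) = Mul(Pow(Add(y, Mul(Pow(y, -1), Add(-5, N))), -1), Add(N, y)) (Function('w')(y, N) = Mul(Add(N, y), Pow(Add(y, Mul(Add(-5, N), Pow(y, -1))), -1)) = Mul(Add(N, y), Pow(Add(y, Mul(Pow(y, -1), Add(-5, N))), -1)) = Mul(Pow(Add(y, Mul(Pow(y, -1), Add(-5, N))), -1), Add(N, y)))
Function('Z')(M, F) = Add(10, F) (Function('Z')(M, F) = Add(7, Add(F, 3)) = Add(7, Add(3, F)) = Add(10, F))
Add(Mul(Function('Z')(-1, Function('w')(0, -4)), 130), 109) = Add(Mul(Add(10, Mul(0, Pow(Add(-5, -4, Pow(0, 2)), -1), Add(-4, 0))), 130), 109) = Add(Mul(Add(10, Mul(0, Pow(Add(-5, -4, 0), -1), -4)), 130), 109) = Add(Mul(Add(10, Mul(0, Pow(-9, -1), -4)), 130), 109) = Add(Mul(Add(10, Mul(0, Rational(-1, 9), -4)), 130), 109) = Add(Mul(Add(10, 0), 130), 109) = Add(Mul(10, 130), 109) = Add(1300, 109) = 1409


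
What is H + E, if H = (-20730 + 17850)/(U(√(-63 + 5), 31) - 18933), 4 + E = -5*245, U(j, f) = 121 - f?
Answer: -7718389/6281 ≈ -1228.8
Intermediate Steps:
E = -1229 (E = -4 - 5*245 = -4 - 1225 = -1229)
H = 960/6281 (H = (-20730 + 17850)/((121 - 1*31) - 18933) = -2880/((121 - 31) - 18933) = -2880/(90 - 18933) = -2880/(-18843) = -2880*(-1/18843) = 960/6281 ≈ 0.15284)
H + E = 960/6281 - 1229 = -7718389/6281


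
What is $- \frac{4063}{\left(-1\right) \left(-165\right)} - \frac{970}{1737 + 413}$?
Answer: $- \frac{35582}{1419} \approx -25.075$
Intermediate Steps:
$- \frac{4063}{\left(-1\right) \left(-165\right)} - \frac{970}{1737 + 413} = - \frac{4063}{165} - \frac{970}{2150} = \left(-4063\right) \frac{1}{165} - \frac{97}{215} = - \frac{4063}{165} - \frac{97}{215} = - \frac{35582}{1419}$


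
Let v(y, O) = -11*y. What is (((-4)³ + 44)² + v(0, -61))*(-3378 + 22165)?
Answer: 7514800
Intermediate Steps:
(((-4)³ + 44)² + v(0, -61))*(-3378 + 22165) = (((-4)³ + 44)² - 11*0)*(-3378 + 22165) = ((-64 + 44)² + 0)*18787 = ((-20)² + 0)*18787 = (400 + 0)*18787 = 400*18787 = 7514800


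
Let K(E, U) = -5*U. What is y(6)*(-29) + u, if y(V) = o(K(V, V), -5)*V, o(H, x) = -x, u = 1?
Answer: -869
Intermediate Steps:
y(V) = 5*V (y(V) = (-1*(-5))*V = 5*V)
y(6)*(-29) + u = (5*6)*(-29) + 1 = 30*(-29) + 1 = -870 + 1 = -869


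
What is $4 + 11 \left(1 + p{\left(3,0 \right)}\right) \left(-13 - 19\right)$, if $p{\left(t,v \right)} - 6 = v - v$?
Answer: $-2460$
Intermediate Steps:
$p{\left(t,v \right)} = 6$ ($p{\left(t,v \right)} = 6 + \left(v - v\right) = 6 + 0 = 6$)
$4 + 11 \left(1 + p{\left(3,0 \right)}\right) \left(-13 - 19\right) = 4 + 11 \left(1 + 6\right) \left(-13 - 19\right) = 4 + 11 \cdot 7 \left(-32\right) = 4 + 11 \left(-224\right) = 4 - 2464 = -2460$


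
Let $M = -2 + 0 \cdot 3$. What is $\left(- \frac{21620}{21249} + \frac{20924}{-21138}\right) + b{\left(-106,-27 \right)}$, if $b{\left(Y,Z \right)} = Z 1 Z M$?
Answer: $- \frac{109296480572}{74860227} \approx -1460.0$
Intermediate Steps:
$M = -2$ ($M = -2 + 0 = -2$)
$b{\left(Y,Z \right)} = - 2 Z^{2}$ ($b{\left(Y,Z \right)} = Z 1 Z \left(-2\right) = Z Z \left(-2\right) = Z^{2} \left(-2\right) = - 2 Z^{2}$)
$\left(- \frac{21620}{21249} + \frac{20924}{-21138}\right) + b{\left(-106,-27 \right)} = \left(- \frac{21620}{21249} + \frac{20924}{-21138}\right) - 2 \left(-27\right)^{2} = \left(\left(-21620\right) \frac{1}{21249} + 20924 \left(- \frac{1}{21138}\right)\right) - 1458 = \left(- \frac{21620}{21249} - \frac{10462}{10569}\right) - 1458 = - \frac{150269606}{74860227} - 1458 = - \frac{109296480572}{74860227}$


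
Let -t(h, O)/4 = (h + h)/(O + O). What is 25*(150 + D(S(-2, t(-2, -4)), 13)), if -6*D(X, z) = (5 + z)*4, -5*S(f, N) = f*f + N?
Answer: 3450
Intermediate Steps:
t(h, O) = -4*h/O (t(h, O) = -4*(h + h)/(O + O) = -4*2*h/(2*O) = -4*2*h*1/(2*O) = -4*h/O)
S(f, N) = -N/5 - f²/5 (S(f, N) = -(f*f + N)/5 = -(f² + N)/5 = -(N + f²)/5 = -N/5 - f²/5)
D(X, z) = -10/3 - 2*z/3 (D(X, z) = -(5 + z)*4/6 = -(20 + 4*z)/6 = -10/3 - 2*z/3)
25*(150 + D(S(-2, t(-2, -4)), 13)) = 25*(150 + (-10/3 - ⅔*13)) = 25*(150 + (-10/3 - 26/3)) = 25*(150 - 12) = 25*138 = 3450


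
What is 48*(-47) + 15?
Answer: -2241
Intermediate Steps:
48*(-47) + 15 = -2256 + 15 = -2241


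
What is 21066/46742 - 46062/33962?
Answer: -359396628/396862951 ≈ -0.90559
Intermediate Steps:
21066/46742 - 46062/33962 = 21066*(1/46742) - 46062*1/33962 = 10533/23371 - 23031/16981 = -359396628/396862951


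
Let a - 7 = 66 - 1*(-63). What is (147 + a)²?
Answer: 80089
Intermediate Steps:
a = 136 (a = 7 + (66 - 1*(-63)) = 7 + (66 + 63) = 7 + 129 = 136)
(147 + a)² = (147 + 136)² = 283² = 80089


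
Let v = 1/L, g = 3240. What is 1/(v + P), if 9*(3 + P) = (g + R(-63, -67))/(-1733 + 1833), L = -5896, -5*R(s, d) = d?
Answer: 6633000/4077433 ≈ 1.6268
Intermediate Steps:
R(s, d) = -d/5
v = -1/5896 (v = 1/(-5896) = -1/5896 ≈ -0.00016961)
P = 2767/4500 (P = -3 + ((3240 - ⅕*(-67))/(-1733 + 1833))/9 = -3 + ((3240 + 67/5)/100)/9 = -3 + ((16267/5)*(1/100))/9 = -3 + (⅑)*(16267/500) = -3 + 16267/4500 = 2767/4500 ≈ 0.61489)
1/(v + P) = 1/(-1/5896 + 2767/4500) = 1/(4077433/6633000) = 6633000/4077433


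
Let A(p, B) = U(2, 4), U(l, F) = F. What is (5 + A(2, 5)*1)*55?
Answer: 495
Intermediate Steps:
A(p, B) = 4
(5 + A(2, 5)*1)*55 = (5 + 4*1)*55 = (5 + 4)*55 = 9*55 = 495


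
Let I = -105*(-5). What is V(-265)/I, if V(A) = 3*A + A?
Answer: -212/105 ≈ -2.0190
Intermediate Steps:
I = 525
V(A) = 4*A
V(-265)/I = (4*(-265))/525 = -1060*1/525 = -212/105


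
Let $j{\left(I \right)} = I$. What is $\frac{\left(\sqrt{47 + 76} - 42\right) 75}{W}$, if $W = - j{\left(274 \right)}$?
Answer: $\frac{1575}{137} - \frac{75 \sqrt{123}}{274} \approx 8.4606$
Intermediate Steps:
$W = -274$ ($W = \left(-1\right) 274 = -274$)
$\frac{\left(\sqrt{47 + 76} - 42\right) 75}{W} = \frac{\left(\sqrt{47 + 76} - 42\right) 75}{-274} = \left(\sqrt{123} - 42\right) 75 \left(- \frac{1}{274}\right) = \left(-42 + \sqrt{123}\right) 75 \left(- \frac{1}{274}\right) = \left(-3150 + 75 \sqrt{123}\right) \left(- \frac{1}{274}\right) = \frac{1575}{137} - \frac{75 \sqrt{123}}{274}$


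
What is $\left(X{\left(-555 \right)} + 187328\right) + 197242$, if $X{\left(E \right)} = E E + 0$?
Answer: $692595$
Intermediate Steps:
$X{\left(E \right)} = E^{2}$ ($X{\left(E \right)} = E^{2} + 0 = E^{2}$)
$\left(X{\left(-555 \right)} + 187328\right) + 197242 = \left(\left(-555\right)^{2} + 187328\right) + 197242 = \left(308025 + 187328\right) + 197242 = 495353 + 197242 = 692595$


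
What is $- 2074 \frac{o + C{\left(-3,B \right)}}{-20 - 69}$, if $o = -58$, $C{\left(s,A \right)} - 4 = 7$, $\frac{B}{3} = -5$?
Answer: $- \frac{97478}{89} \approx -1095.3$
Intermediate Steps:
$B = -15$ ($B = 3 \left(-5\right) = -15$)
$C{\left(s,A \right)} = 11$ ($C{\left(s,A \right)} = 4 + 7 = 11$)
$- 2074 \frac{o + C{\left(-3,B \right)}}{-20 - 69} = - 2074 \frac{-58 + 11}{-20 - 69} = - 2074 \left(- \frac{47}{-89}\right) = - 2074 \left(\left(-47\right) \left(- \frac{1}{89}\right)\right) = \left(-2074\right) \frac{47}{89} = - \frac{97478}{89}$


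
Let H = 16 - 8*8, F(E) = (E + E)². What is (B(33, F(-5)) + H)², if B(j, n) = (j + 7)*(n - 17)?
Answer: 10705984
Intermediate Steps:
F(E) = 4*E² (F(E) = (2*E)² = 4*E²)
B(j, n) = (-17 + n)*(7 + j) (B(j, n) = (7 + j)*(-17 + n) = (-17 + n)*(7 + j))
H = -48 (H = 16 - 64 = -48)
(B(33, F(-5)) + H)² = ((-119 - 17*33 + 7*(4*(-5)²) + 33*(4*(-5)²)) - 48)² = ((-119 - 561 + 7*(4*25) + 33*(4*25)) - 48)² = ((-119 - 561 + 7*100 + 33*100) - 48)² = ((-119 - 561 + 700 + 3300) - 48)² = (3320 - 48)² = 3272² = 10705984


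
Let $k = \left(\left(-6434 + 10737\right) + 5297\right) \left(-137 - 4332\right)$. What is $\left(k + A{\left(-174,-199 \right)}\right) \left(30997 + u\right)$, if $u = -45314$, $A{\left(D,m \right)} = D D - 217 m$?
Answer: $613181948297$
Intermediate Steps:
$A{\left(D,m \right)} = D^{2} - 217 m$
$k = -42902400$ ($k = \left(4303 + 5297\right) \left(-4469\right) = 9600 \left(-4469\right) = -42902400$)
$\left(k + A{\left(-174,-199 \right)}\right) \left(30997 + u\right) = \left(-42902400 + \left(\left(-174\right)^{2} - -43183\right)\right) \left(30997 - 45314\right) = \left(-42902400 + \left(30276 + 43183\right)\right) \left(-14317\right) = \left(-42902400 + 73459\right) \left(-14317\right) = \left(-42828941\right) \left(-14317\right) = 613181948297$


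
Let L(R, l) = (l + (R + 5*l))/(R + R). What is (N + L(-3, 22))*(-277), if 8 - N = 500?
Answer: 284479/2 ≈ 1.4224e+5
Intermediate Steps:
N = -492 (N = 8 - 1*500 = 8 - 500 = -492)
L(R, l) = (R + 6*l)/(2*R) (L(R, l) = (R + 6*l)/((2*R)) = (R + 6*l)*(1/(2*R)) = (R + 6*l)/(2*R))
(N + L(-3, 22))*(-277) = (-492 + (1/2)*(-3 + 6*22)/(-3))*(-277) = (-492 + (1/2)*(-1/3)*(-3 + 132))*(-277) = (-492 + (1/2)*(-1/3)*129)*(-277) = (-492 - 43/2)*(-277) = -1027/2*(-277) = 284479/2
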